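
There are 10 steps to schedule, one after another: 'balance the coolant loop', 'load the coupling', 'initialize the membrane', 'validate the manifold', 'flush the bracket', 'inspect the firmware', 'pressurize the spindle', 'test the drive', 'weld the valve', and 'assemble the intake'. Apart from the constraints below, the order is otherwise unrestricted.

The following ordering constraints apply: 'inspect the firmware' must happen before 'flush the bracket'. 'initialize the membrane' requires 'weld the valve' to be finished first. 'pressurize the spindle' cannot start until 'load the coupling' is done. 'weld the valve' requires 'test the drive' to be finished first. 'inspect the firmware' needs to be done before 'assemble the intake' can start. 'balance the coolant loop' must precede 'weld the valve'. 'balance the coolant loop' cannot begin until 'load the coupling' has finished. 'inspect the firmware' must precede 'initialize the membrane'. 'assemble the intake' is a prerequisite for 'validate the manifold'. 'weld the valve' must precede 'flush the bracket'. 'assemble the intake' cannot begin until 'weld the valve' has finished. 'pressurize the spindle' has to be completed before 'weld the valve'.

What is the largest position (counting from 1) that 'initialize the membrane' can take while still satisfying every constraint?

10

Nothing depends on 'initialize the membrane', so it can be the final step, position 10.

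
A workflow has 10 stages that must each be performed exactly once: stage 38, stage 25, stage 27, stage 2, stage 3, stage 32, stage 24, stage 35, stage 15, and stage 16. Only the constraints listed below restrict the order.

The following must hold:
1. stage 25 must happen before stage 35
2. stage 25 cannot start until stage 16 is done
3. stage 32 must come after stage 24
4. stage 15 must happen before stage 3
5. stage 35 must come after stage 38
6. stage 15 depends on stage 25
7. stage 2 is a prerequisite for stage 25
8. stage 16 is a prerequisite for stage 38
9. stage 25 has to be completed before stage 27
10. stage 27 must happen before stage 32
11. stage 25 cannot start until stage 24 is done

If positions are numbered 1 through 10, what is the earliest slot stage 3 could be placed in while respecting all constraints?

6

Every stage that must precede stage 3 has to come before it. Tracing all chains that end at stage 3, those stages are: stage 25, stage 2, stage 24, stage 15, stage 16 — 5 in total.
With 5 mandatory predecessors, the earliest stage 3 can sit is position 5+1 = 6, and placing just those 5 first achieves it.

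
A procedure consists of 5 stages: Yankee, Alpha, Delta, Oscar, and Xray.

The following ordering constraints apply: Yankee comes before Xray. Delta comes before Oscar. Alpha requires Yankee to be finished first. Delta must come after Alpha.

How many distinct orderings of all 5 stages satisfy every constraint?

Yankee is the only stage with nothing required before it, so every ordering starts there.
Systematically extending each partial ordering one stage at a time and counting, there are 4 complete orderings.

4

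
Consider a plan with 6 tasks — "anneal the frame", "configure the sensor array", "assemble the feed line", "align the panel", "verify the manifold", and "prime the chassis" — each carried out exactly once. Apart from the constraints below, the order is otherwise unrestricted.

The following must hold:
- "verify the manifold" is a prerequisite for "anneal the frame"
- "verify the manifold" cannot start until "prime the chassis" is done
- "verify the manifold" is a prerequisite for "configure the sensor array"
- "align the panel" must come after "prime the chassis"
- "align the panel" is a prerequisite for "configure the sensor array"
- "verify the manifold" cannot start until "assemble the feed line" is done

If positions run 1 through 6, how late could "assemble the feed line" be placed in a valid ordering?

Following every chain forward from "assemble the feed line", the tasks that must come later are "anneal the frame", "configure the sensor array", "verify the manifold" — 3 of them.
So at least 3 tasks follow "assemble the feed line", putting "assemble the feed line" no later than position 3. That position is achievable by scheduling everything else first.

3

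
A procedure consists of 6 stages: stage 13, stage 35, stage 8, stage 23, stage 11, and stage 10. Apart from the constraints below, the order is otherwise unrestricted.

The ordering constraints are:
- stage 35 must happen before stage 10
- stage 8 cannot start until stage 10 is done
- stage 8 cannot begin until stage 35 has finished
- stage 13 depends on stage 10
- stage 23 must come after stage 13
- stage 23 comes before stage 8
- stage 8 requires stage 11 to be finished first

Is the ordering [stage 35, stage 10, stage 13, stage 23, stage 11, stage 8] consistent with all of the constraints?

Every stated constraint is respected: stage 35 sits at position 1, ahead of stage 8 at position 6, and each of the other listed pairs likewise has the predecessor earlier in the sequence.

Yes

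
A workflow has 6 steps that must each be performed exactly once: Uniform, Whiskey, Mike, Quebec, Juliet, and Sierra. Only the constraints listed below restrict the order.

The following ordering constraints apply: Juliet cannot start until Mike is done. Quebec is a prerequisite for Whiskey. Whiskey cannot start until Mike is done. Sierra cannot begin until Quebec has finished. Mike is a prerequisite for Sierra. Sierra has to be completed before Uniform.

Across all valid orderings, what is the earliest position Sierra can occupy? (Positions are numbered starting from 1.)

Working backwards through the constraints from Sierra, its full set of required predecessors is Mike, Quebec — 2 of them.
With 2 mandatory predecessors, the earliest Sierra can sit is position 2+1 = 3, and placing just those 2 first achieves it.

3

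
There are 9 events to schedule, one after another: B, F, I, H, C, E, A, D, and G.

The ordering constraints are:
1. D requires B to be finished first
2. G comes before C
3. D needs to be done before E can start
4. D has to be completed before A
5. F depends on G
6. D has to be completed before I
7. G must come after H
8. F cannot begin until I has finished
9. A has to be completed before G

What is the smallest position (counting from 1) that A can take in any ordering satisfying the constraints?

Working backwards through the constraints from A, its full set of required predecessors is B, D — 2 of them.
With 2 mandatory predecessors, the earliest A can sit is position 2+1 = 3, and placing just those 2 first achieves it.

3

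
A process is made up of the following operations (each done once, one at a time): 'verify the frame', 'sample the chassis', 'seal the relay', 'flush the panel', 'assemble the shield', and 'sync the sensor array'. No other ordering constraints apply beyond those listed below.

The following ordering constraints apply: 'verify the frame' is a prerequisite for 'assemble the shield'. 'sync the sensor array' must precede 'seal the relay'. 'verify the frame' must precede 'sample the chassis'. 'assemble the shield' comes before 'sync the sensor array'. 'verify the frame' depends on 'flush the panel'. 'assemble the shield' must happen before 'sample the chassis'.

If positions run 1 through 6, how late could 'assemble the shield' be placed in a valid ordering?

Following every chain forward from 'assemble the shield', the operations that must come later are 'sample the chassis', 'seal the relay', 'sync the sensor array' — 3 of them.
With 3 mandatory successors out of 6 operations total, the latest slot for 'assemble the shield' is 6−3 = 3, and it's reachable by doing all non-successors before 'assemble the shield'.

3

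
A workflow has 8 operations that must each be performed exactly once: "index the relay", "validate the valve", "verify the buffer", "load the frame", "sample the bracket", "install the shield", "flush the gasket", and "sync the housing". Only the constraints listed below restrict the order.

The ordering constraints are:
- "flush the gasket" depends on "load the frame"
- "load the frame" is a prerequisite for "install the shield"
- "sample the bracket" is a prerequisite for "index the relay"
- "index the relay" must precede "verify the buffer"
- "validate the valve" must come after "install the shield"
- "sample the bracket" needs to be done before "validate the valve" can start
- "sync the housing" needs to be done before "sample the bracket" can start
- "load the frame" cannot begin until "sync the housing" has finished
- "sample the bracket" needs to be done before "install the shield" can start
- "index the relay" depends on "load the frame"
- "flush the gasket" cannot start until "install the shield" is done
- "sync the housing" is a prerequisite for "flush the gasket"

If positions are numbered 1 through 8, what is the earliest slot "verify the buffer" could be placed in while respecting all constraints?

5

The operations that are forced before "verify the buffer", directly or transitively, are "index the relay", "load the frame", "sample the bracket", "sync the housing". That's 4 operations.
With 4 mandatory predecessors, the earliest "verify the buffer" can sit is position 4+1 = 5, and placing just those 4 first achieves it.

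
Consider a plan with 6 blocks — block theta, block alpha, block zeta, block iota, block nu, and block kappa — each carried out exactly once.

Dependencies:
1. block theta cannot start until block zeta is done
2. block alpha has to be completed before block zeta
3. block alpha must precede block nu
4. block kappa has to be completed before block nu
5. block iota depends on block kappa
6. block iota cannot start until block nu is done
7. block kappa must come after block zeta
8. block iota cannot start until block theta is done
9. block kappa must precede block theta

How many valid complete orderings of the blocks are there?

Block alpha is the only block with nothing required before it, so every ordering starts there.
Enumerating by repeatedly choosing an available block (one whose prerequisites are all placed) gives 2 distinct complete orderings.

2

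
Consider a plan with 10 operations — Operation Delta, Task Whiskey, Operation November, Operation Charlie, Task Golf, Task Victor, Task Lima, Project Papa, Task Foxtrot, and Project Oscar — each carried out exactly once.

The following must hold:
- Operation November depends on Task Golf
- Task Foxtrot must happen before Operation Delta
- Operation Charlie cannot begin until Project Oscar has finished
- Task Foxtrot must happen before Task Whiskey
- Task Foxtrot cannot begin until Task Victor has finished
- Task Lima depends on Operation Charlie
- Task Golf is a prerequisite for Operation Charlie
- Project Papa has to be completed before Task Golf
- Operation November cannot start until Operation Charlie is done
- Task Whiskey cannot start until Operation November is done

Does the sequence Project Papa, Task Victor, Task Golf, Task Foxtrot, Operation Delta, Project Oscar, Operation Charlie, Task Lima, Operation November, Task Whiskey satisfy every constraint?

Going through the constraints one by one, each required predecessor appears earlier in the sequence than its dependent — e.g. Task Foxtrot (position 4) is before Task Whiskey (position 10), as required.

Yes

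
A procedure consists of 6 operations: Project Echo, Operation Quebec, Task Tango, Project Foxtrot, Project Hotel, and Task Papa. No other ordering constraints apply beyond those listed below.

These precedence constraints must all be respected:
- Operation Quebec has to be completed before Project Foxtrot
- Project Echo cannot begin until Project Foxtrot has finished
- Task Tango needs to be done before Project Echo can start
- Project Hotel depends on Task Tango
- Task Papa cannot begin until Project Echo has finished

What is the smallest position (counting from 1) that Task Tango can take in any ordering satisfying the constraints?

1

Nothing is required before Task Tango; it can be the very first operation.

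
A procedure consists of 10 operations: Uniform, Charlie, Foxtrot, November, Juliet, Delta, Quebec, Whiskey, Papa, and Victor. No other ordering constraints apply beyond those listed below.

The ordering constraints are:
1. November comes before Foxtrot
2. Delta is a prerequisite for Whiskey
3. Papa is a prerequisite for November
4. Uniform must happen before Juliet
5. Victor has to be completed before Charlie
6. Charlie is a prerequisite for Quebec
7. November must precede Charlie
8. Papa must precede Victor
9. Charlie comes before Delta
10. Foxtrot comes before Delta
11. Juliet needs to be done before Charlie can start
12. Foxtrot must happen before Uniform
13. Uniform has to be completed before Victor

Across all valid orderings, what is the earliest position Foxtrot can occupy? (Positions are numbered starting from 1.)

Working backwards through the constraints from Foxtrot, its full set of required predecessors is November, Papa — 2 of them.
So at minimum 2 operations come before Foxtrot, putting Foxtrot no earlier than position 3. That position is achievable by scheduling exactly those predecessors first.

3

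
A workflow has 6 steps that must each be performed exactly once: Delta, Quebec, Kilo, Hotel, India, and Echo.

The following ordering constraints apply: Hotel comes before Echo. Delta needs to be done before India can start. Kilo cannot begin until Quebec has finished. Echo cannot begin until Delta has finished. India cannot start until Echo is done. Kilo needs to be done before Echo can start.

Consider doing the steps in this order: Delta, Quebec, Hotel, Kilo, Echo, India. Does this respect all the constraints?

Every stated constraint is respected: Delta sits at position 1, ahead of India at position 6, and each of the other listed pairs likewise has the predecessor earlier in the sequence.

Yes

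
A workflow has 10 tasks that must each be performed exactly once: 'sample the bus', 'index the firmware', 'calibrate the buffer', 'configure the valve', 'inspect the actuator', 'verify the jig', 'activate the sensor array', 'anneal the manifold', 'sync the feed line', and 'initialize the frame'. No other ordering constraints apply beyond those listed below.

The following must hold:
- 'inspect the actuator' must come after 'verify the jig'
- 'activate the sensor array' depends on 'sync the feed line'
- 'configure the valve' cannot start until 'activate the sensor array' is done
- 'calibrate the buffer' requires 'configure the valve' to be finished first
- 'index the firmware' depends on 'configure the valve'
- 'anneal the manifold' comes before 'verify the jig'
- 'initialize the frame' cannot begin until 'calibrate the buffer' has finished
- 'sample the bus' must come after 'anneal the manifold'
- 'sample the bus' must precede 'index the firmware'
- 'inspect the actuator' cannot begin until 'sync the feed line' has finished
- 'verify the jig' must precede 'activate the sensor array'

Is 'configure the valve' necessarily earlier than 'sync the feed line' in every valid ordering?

No

There is a chain 'sync the feed line' → 'activate the sensor array' → 'configure the valve', which puts 'sync the feed line' before 'configure the valve'.
So 'configure the valve' does not have to come before 'sync the feed line' — it cannot.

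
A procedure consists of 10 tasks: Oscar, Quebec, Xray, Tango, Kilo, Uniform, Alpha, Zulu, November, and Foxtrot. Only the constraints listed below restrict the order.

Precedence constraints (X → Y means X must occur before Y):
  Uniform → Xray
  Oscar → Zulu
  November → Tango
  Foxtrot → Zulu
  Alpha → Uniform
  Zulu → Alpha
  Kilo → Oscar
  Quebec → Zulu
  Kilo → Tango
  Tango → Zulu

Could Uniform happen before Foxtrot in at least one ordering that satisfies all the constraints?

Following Foxtrot → Zulu → Alpha → Uniform, Foxtrot must precede Uniform in every valid ordering.
Hence Uniform can never be scheduled before Foxtrot.

No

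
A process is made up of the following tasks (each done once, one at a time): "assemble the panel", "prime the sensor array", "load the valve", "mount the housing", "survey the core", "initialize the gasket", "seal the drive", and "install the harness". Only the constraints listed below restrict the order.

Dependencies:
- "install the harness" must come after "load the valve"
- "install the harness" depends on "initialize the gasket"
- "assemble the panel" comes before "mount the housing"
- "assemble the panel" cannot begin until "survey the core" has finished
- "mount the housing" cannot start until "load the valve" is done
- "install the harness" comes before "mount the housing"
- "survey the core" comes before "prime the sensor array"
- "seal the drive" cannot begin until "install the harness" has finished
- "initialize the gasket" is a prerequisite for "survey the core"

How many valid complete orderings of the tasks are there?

122

2 tasks have no prerequisites ("load the valve", "initialize the gasket"), so any of them could come first.
Systematically extending each partial ordering one task at a time and counting, there are 122 complete orderings.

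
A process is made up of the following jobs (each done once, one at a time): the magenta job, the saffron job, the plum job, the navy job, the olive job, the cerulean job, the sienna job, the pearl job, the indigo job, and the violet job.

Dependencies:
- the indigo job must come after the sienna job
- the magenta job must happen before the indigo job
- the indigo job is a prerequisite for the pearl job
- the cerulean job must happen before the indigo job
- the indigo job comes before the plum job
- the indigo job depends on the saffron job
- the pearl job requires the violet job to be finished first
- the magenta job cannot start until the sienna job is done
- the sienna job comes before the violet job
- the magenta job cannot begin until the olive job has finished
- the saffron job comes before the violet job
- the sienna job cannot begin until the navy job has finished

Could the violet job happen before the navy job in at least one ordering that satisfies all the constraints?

No

Following the navy job → the sienna job → the violet job, the navy job must precede the violet job in every valid ordering.
Hence the violet job can never be scheduled before the navy job.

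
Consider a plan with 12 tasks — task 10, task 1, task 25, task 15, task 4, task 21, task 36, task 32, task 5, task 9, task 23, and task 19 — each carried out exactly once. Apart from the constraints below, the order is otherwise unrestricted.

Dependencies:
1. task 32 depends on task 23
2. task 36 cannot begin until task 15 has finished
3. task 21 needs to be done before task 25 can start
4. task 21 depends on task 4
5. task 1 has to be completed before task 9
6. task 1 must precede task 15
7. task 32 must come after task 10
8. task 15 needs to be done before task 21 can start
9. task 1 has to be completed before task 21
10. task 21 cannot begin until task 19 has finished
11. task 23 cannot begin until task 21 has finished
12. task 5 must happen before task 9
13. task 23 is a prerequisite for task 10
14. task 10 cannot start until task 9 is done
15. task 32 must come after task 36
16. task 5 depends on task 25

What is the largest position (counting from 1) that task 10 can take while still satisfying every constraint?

The only task forced after task 10 (directly or by a chain) is task 32.
So at least 1 task follows task 10, putting task 10 no later than position 11. That position is achievable by scheduling everything else first.

11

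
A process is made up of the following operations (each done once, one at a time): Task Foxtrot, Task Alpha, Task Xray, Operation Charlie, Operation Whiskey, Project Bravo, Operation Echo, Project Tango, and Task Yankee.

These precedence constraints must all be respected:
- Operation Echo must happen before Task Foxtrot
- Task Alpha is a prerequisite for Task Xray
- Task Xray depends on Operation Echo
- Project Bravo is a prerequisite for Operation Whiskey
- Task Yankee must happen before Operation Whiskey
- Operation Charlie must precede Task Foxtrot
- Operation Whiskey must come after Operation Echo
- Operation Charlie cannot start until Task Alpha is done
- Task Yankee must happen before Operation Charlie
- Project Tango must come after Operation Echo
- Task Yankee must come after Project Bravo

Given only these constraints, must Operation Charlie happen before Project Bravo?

No

There is a chain Project Bravo → Task Yankee → Operation Charlie, which puts Project Bravo before Operation Charlie.
So Operation Charlie never precedes Project Bravo.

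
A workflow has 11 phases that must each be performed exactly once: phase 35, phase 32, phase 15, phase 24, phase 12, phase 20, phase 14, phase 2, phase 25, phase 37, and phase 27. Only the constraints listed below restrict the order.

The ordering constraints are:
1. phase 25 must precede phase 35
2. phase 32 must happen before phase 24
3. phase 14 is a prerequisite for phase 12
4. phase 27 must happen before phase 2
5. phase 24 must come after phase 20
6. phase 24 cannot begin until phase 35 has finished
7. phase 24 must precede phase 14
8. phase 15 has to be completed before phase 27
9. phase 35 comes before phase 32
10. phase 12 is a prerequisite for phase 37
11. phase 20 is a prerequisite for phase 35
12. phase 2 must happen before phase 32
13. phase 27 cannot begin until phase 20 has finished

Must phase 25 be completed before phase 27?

No

No chain of constraints connects phase 25 to phase 27 in either direction.
There exist valid orderings with phase 27 before phase 25, so phase 25 is not required to come first.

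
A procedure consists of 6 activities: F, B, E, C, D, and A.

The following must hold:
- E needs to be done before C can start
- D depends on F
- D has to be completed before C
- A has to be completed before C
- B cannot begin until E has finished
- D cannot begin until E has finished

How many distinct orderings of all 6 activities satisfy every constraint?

The activities with no prerequisites are F, E, A; any of them can be placed first.
Counting all ways to extend the partial order to a total order gives 33.

33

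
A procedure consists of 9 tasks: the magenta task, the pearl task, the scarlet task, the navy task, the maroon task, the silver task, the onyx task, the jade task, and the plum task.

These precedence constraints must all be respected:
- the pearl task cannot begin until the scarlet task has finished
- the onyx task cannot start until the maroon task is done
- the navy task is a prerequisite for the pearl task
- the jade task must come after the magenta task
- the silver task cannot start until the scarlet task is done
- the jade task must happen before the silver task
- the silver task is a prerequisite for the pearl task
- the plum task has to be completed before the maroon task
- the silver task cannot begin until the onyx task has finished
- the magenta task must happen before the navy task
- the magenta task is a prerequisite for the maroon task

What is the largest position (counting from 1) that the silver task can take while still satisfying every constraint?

The only task forced after the silver task (directly or by a chain) is the pearl task.
So at least 1 task follows the silver task, putting the silver task no later than position 8. That position is achievable by scheduling everything else first.

8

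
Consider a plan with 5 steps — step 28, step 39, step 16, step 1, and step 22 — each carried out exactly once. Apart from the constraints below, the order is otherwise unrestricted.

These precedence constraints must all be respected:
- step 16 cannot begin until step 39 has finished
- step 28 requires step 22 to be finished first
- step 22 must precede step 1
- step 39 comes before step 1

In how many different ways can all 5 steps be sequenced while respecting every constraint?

2 steps have no prerequisites (step 39, step 22), so any of them could come first.
Counting all ways to extend the partial order to a total order gives 16.

16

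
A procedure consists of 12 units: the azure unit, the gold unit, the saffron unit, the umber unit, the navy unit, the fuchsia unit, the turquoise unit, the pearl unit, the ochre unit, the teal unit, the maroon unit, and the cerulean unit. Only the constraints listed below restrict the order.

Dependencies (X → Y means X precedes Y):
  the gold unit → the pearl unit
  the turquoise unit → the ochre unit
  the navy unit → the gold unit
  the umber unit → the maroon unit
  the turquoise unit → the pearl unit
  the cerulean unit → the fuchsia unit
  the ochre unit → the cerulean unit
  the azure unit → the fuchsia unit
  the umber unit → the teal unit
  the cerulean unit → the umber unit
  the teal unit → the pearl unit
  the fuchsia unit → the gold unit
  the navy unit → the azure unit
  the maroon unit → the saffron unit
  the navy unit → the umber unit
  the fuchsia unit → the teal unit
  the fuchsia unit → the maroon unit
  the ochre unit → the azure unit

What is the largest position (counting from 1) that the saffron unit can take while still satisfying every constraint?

12

The saffron unit has no required successors, so nothing stops it from going last (position 12).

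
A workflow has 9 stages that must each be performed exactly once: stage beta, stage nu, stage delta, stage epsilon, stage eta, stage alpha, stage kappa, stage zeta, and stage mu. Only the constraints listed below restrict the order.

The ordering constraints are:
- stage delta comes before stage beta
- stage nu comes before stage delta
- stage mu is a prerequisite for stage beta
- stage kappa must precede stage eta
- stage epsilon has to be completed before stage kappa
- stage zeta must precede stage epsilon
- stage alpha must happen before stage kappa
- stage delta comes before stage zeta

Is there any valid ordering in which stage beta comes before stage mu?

No

The constraints give a chain stage mu → stage beta, which forces stage mu before stage beta.
So no valid ordering can have stage beta before stage mu.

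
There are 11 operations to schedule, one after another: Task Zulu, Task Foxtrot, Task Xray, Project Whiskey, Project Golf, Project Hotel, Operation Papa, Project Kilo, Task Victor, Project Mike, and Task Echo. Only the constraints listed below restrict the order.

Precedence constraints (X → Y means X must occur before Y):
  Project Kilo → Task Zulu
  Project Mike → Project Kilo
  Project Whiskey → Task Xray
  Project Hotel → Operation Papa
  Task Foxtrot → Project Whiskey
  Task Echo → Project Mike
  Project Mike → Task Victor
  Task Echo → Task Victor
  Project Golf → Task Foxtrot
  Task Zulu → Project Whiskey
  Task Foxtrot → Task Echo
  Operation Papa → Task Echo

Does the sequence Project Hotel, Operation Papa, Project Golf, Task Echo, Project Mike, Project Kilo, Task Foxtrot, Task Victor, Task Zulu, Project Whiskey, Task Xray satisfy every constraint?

The sequence places Task Echo ahead of Task Foxtrot.
Since Task Foxtrot is required before Task Echo, the ordering is invalid.

No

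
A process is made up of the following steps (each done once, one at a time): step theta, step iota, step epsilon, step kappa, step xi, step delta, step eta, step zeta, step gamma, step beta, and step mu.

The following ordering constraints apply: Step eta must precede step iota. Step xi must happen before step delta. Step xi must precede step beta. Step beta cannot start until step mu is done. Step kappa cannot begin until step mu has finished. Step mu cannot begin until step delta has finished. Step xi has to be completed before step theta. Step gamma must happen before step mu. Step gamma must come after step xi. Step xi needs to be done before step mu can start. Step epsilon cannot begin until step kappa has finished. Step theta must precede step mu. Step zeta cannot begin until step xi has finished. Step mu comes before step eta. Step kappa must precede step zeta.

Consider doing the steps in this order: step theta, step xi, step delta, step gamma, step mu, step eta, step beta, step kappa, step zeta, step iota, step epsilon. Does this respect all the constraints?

Here step xi comes after step theta.
That contradicts the constraint that step xi must precede step theta.

No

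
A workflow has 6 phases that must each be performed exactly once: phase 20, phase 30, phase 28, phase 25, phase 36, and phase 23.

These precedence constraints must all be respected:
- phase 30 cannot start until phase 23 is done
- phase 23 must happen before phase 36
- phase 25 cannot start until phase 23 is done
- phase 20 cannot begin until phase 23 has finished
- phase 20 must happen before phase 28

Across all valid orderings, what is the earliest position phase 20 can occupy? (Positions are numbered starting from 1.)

2

Working backwards through the constraints from phase 20, its only required predecessor is phase 23.
With 1 mandatory predecessor, the earliest phase 20 can sit is position 1+1 = 2, and placing just that one first achieves it.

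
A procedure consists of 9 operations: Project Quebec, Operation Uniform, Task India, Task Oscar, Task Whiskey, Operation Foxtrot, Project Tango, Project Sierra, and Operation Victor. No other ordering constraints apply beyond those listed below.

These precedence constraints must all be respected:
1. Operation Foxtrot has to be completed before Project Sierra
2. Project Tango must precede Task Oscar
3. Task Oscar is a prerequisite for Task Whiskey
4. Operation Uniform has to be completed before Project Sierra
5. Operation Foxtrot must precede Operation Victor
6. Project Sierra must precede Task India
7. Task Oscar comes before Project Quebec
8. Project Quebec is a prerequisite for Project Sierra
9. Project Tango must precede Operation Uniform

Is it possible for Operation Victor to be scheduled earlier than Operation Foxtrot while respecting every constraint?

No

Following Operation Foxtrot → Operation Victor, Operation Foxtrot must precede Operation Victor in every valid ordering.
So no valid ordering can have Operation Victor before Operation Foxtrot.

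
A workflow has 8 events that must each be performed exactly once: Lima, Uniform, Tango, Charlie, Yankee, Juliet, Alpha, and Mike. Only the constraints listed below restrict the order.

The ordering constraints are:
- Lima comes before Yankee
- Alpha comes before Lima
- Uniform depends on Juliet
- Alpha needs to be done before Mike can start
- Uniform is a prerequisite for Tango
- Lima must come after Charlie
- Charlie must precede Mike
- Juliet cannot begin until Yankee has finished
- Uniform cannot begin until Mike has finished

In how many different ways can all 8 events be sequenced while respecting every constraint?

8

The events with no prerequisites are Charlie, Alpha; any of them can be placed first.
Counting all ways to extend the partial order to a total order gives 8.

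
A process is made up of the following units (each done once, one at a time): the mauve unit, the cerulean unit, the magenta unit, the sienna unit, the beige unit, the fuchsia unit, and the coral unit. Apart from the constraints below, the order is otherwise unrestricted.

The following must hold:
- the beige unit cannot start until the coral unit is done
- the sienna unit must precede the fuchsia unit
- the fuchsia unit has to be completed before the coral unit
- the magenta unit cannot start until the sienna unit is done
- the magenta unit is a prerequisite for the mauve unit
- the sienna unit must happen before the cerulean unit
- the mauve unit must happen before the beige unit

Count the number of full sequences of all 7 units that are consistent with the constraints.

36

Only the sienna unit has no prerequisites, so it must go first.
Systematically extending each partial ordering one unit at a time and counting, there are 36 complete orderings.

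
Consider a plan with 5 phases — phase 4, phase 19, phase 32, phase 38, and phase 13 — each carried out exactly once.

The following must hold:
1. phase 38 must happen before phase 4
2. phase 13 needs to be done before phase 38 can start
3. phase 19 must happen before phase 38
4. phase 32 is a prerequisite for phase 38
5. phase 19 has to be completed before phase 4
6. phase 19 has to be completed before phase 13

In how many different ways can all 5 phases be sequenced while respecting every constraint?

The phases with no prerequisites are phase 19, phase 32; any of them can be placed first.
Counting all ways to extend the partial order to a total order gives 3.

3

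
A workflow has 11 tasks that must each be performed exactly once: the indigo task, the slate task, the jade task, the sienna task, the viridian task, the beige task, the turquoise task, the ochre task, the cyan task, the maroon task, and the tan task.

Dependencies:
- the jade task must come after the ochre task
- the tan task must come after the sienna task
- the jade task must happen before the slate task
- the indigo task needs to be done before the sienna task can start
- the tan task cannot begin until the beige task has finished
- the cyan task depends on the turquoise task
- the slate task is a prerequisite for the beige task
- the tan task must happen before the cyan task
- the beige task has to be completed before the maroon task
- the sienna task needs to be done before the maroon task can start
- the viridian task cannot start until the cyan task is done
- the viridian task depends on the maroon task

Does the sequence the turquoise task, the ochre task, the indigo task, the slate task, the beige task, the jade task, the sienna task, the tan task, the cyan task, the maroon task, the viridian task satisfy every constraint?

No

Here the jade task comes after the slate task.
But one of the constraints requires the jade task before the slate task, so this ordering violates it.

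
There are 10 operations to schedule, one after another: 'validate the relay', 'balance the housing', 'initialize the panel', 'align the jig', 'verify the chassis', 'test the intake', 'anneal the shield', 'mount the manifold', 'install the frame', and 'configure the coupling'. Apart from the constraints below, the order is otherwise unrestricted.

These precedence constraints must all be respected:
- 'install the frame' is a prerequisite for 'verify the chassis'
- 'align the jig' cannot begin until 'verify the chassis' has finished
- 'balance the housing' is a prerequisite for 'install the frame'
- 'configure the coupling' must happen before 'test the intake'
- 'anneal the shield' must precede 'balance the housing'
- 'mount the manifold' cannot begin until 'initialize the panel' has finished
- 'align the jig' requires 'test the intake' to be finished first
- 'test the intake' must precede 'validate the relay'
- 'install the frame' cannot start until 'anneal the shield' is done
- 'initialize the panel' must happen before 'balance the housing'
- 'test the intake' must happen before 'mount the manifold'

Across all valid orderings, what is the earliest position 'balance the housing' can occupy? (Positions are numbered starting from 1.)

The operations that are forced before 'balance the housing', directly or transitively, are 'initialize the panel', 'anneal the shield'. That's 2 operations.
So at minimum 2 operations come before 'balance the housing', putting 'balance the housing' no earlier than position 3. That position is achievable by scheduling exactly those predecessors first.

3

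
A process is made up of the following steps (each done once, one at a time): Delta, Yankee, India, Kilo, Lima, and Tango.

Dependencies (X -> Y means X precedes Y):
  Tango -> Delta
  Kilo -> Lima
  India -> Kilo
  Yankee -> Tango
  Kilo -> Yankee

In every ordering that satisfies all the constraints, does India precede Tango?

Yes

Following the dependencies: India → Kilo → Yankee → Tango.
So India must precede Tango in any valid ordering.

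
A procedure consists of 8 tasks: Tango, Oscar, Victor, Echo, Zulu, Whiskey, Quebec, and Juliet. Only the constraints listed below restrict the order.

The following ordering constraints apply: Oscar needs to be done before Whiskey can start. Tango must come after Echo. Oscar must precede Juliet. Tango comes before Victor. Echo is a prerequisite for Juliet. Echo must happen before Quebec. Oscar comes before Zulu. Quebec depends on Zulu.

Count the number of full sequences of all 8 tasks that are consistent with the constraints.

The tasks with no prerequisites are Oscar, Echo; any of them can be placed first.
Counting all ways to extend the partial order to a total order gives 546.

546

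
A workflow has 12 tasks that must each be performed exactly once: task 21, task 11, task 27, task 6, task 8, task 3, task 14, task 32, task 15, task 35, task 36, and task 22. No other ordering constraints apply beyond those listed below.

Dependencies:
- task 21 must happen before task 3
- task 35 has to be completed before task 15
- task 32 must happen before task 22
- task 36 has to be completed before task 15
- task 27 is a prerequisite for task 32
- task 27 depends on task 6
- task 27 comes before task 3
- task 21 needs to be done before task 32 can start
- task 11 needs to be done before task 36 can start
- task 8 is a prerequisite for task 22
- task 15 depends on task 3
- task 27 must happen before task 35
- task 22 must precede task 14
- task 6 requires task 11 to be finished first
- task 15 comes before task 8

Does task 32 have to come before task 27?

There is a chain task 27 → task 32, which puts task 27 before task 32.
So task 32 does not have to come before task 27 — it cannot.

No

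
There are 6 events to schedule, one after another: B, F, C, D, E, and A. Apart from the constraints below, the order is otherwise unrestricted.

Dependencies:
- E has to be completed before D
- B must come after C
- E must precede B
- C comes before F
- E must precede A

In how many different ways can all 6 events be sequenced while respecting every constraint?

70

2 events have no prerequisites (C, E), so any of them could come first.
Counting all ways to extend the partial order to a total order gives 70.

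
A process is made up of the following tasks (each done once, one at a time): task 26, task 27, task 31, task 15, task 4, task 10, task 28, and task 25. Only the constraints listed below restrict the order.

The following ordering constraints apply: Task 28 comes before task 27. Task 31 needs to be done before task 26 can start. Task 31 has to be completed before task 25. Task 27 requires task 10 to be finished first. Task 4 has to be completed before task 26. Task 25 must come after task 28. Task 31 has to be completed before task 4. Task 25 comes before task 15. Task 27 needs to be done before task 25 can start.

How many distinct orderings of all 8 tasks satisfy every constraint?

The tasks with no prerequisites are task 31, task 10, task 28; any of them can be placed first.
Counting all ways to extend the partial order to a total order gives 104.

104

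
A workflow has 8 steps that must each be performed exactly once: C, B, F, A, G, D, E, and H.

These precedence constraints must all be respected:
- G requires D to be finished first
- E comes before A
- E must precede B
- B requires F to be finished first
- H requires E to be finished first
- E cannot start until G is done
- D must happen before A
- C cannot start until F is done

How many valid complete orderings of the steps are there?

2 steps have no prerequisites (F, D), so any of them could come first.
Enumerating by repeatedly choosing an available step (one whose prerequisites are all placed) gives 148 distinct complete orderings.

148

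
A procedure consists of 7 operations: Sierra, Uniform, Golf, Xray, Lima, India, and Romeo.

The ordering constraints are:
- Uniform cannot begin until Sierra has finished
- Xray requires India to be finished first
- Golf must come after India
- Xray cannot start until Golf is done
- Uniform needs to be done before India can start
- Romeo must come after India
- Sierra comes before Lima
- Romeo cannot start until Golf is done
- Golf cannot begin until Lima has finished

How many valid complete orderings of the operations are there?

6

Only Sierra has no prerequisites, so it must go first.
Enumerating by repeatedly choosing an available operation (one whose prerequisites are all placed) gives 6 distinct complete orderings.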